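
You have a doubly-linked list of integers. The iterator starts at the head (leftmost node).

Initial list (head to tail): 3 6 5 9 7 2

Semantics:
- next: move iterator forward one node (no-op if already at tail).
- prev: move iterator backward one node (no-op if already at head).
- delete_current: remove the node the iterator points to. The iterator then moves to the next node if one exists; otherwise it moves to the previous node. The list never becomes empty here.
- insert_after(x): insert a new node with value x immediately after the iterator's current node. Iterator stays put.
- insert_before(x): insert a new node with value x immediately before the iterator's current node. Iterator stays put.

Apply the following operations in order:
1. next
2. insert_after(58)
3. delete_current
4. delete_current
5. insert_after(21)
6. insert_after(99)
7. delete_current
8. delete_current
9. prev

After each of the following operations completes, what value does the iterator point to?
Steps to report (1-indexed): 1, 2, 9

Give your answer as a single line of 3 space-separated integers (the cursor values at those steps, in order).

Answer: 6 6 3

Derivation:
After 1 (next): list=[3, 6, 5, 9, 7, 2] cursor@6
After 2 (insert_after(58)): list=[3, 6, 58, 5, 9, 7, 2] cursor@6
After 3 (delete_current): list=[3, 58, 5, 9, 7, 2] cursor@58
After 4 (delete_current): list=[3, 5, 9, 7, 2] cursor@5
After 5 (insert_after(21)): list=[3, 5, 21, 9, 7, 2] cursor@5
After 6 (insert_after(99)): list=[3, 5, 99, 21, 9, 7, 2] cursor@5
After 7 (delete_current): list=[3, 99, 21, 9, 7, 2] cursor@99
After 8 (delete_current): list=[3, 21, 9, 7, 2] cursor@21
After 9 (prev): list=[3, 21, 9, 7, 2] cursor@3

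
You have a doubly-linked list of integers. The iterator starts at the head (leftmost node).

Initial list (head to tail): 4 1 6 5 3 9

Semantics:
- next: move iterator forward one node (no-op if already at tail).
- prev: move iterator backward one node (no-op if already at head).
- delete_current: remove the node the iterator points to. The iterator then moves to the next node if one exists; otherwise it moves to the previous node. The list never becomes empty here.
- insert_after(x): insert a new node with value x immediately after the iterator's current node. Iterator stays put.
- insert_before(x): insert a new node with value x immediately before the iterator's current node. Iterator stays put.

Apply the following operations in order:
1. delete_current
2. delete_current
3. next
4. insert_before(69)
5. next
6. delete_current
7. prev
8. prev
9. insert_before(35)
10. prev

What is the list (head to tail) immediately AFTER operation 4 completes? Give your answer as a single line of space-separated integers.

Answer: 6 69 5 3 9

Derivation:
After 1 (delete_current): list=[1, 6, 5, 3, 9] cursor@1
After 2 (delete_current): list=[6, 5, 3, 9] cursor@6
After 3 (next): list=[6, 5, 3, 9] cursor@5
After 4 (insert_before(69)): list=[6, 69, 5, 3, 9] cursor@5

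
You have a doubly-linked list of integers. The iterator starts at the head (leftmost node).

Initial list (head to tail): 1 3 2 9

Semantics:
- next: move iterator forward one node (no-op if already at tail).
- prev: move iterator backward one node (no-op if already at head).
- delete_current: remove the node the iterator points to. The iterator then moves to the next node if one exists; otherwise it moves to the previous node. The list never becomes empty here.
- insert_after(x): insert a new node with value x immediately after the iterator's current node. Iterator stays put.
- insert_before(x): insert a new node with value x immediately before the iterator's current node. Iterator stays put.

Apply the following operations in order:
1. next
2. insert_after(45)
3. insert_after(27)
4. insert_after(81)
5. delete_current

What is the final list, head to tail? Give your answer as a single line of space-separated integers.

Answer: 1 81 27 45 2 9

Derivation:
After 1 (next): list=[1, 3, 2, 9] cursor@3
After 2 (insert_after(45)): list=[1, 3, 45, 2, 9] cursor@3
After 3 (insert_after(27)): list=[1, 3, 27, 45, 2, 9] cursor@3
After 4 (insert_after(81)): list=[1, 3, 81, 27, 45, 2, 9] cursor@3
After 5 (delete_current): list=[1, 81, 27, 45, 2, 9] cursor@81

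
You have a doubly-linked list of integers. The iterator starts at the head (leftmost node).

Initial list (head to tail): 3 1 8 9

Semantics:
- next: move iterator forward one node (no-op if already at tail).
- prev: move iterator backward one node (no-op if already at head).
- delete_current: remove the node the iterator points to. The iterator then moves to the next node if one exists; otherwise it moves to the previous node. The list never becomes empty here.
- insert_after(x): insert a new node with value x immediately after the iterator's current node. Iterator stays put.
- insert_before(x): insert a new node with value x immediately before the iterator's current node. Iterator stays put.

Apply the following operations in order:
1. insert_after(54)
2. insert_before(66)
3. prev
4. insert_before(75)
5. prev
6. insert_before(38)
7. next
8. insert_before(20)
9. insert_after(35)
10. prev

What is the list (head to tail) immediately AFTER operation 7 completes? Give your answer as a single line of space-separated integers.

Answer: 38 75 66 3 54 1 8 9

Derivation:
After 1 (insert_after(54)): list=[3, 54, 1, 8, 9] cursor@3
After 2 (insert_before(66)): list=[66, 3, 54, 1, 8, 9] cursor@3
After 3 (prev): list=[66, 3, 54, 1, 8, 9] cursor@66
After 4 (insert_before(75)): list=[75, 66, 3, 54, 1, 8, 9] cursor@66
After 5 (prev): list=[75, 66, 3, 54, 1, 8, 9] cursor@75
After 6 (insert_before(38)): list=[38, 75, 66, 3, 54, 1, 8, 9] cursor@75
After 7 (next): list=[38, 75, 66, 3, 54, 1, 8, 9] cursor@66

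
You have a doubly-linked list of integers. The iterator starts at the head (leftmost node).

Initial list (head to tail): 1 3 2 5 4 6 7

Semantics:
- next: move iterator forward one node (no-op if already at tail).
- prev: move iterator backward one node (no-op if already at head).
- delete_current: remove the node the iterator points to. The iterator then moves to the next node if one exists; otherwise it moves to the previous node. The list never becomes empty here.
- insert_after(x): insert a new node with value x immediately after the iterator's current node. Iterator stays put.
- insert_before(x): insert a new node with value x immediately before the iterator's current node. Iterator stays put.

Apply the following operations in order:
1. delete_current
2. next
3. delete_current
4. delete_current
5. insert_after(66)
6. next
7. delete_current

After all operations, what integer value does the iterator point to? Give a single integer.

After 1 (delete_current): list=[3, 2, 5, 4, 6, 7] cursor@3
After 2 (next): list=[3, 2, 5, 4, 6, 7] cursor@2
After 3 (delete_current): list=[3, 5, 4, 6, 7] cursor@5
After 4 (delete_current): list=[3, 4, 6, 7] cursor@4
After 5 (insert_after(66)): list=[3, 4, 66, 6, 7] cursor@4
After 6 (next): list=[3, 4, 66, 6, 7] cursor@66
After 7 (delete_current): list=[3, 4, 6, 7] cursor@6

Answer: 6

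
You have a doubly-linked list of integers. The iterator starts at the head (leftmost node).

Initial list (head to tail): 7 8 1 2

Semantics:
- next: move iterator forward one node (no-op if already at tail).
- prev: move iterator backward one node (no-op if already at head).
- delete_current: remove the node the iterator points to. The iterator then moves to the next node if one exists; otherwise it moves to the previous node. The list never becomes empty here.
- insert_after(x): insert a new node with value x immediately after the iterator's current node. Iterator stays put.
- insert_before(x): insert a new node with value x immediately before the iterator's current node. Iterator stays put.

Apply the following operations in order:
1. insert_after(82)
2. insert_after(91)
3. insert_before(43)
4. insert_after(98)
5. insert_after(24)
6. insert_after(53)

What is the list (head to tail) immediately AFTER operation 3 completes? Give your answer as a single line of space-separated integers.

After 1 (insert_after(82)): list=[7, 82, 8, 1, 2] cursor@7
After 2 (insert_after(91)): list=[7, 91, 82, 8, 1, 2] cursor@7
After 3 (insert_before(43)): list=[43, 7, 91, 82, 8, 1, 2] cursor@7

Answer: 43 7 91 82 8 1 2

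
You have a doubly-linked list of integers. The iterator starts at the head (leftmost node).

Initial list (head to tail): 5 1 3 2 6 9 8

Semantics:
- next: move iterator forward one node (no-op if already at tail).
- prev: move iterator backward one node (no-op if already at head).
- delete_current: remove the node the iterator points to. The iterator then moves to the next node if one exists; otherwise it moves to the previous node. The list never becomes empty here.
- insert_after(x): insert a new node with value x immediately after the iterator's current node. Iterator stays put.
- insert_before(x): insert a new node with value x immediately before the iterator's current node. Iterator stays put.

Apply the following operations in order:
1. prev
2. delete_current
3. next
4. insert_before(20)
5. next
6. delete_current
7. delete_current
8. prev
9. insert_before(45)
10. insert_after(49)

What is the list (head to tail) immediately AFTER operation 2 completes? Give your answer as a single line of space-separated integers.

Answer: 1 3 2 6 9 8

Derivation:
After 1 (prev): list=[5, 1, 3, 2, 6, 9, 8] cursor@5
After 2 (delete_current): list=[1, 3, 2, 6, 9, 8] cursor@1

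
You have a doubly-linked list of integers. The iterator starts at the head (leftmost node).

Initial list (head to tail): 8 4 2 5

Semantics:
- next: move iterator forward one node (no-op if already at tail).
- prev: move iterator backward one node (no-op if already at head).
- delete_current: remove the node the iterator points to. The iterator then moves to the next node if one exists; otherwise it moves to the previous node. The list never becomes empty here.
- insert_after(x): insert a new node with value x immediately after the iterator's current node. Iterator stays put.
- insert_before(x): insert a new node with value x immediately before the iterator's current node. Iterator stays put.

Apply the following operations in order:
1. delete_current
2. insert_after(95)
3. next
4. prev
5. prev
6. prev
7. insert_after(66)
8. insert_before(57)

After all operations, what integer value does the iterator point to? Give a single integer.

Answer: 4

Derivation:
After 1 (delete_current): list=[4, 2, 5] cursor@4
After 2 (insert_after(95)): list=[4, 95, 2, 5] cursor@4
After 3 (next): list=[4, 95, 2, 5] cursor@95
After 4 (prev): list=[4, 95, 2, 5] cursor@4
After 5 (prev): list=[4, 95, 2, 5] cursor@4
After 6 (prev): list=[4, 95, 2, 5] cursor@4
After 7 (insert_after(66)): list=[4, 66, 95, 2, 5] cursor@4
After 8 (insert_before(57)): list=[57, 4, 66, 95, 2, 5] cursor@4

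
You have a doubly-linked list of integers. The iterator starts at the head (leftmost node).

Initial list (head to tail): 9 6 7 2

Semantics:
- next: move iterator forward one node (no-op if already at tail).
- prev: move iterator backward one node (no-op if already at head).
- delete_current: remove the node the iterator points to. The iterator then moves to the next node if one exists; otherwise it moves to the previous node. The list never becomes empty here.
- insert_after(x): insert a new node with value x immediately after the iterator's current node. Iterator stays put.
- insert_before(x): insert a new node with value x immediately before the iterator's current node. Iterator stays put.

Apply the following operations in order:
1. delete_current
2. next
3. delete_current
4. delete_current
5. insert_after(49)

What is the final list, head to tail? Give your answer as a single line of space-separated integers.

After 1 (delete_current): list=[6, 7, 2] cursor@6
After 2 (next): list=[6, 7, 2] cursor@7
After 3 (delete_current): list=[6, 2] cursor@2
After 4 (delete_current): list=[6] cursor@6
After 5 (insert_after(49)): list=[6, 49] cursor@6

Answer: 6 49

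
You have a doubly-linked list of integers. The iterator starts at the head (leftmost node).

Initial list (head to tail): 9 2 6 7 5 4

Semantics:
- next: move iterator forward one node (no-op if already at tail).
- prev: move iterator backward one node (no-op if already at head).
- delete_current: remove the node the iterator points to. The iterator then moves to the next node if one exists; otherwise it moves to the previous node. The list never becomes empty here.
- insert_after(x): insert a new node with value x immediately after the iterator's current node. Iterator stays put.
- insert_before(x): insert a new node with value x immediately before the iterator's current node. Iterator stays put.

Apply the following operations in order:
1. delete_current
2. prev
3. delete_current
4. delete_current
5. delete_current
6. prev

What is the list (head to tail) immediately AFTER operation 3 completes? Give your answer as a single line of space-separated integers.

Answer: 6 7 5 4

Derivation:
After 1 (delete_current): list=[2, 6, 7, 5, 4] cursor@2
After 2 (prev): list=[2, 6, 7, 5, 4] cursor@2
After 3 (delete_current): list=[6, 7, 5, 4] cursor@6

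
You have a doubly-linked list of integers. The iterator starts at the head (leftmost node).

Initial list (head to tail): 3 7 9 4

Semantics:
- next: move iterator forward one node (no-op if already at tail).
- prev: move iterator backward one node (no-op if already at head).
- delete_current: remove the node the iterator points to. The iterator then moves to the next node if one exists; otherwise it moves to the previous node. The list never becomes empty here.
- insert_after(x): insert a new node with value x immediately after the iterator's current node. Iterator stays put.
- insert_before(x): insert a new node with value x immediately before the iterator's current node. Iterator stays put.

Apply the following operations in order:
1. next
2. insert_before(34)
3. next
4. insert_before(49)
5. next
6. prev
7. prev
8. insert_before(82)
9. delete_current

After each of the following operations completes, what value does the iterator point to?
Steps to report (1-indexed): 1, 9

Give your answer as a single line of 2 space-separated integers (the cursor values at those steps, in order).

Answer: 7 9

Derivation:
After 1 (next): list=[3, 7, 9, 4] cursor@7
After 2 (insert_before(34)): list=[3, 34, 7, 9, 4] cursor@7
After 3 (next): list=[3, 34, 7, 9, 4] cursor@9
After 4 (insert_before(49)): list=[3, 34, 7, 49, 9, 4] cursor@9
After 5 (next): list=[3, 34, 7, 49, 9, 4] cursor@4
After 6 (prev): list=[3, 34, 7, 49, 9, 4] cursor@9
After 7 (prev): list=[3, 34, 7, 49, 9, 4] cursor@49
After 8 (insert_before(82)): list=[3, 34, 7, 82, 49, 9, 4] cursor@49
After 9 (delete_current): list=[3, 34, 7, 82, 9, 4] cursor@9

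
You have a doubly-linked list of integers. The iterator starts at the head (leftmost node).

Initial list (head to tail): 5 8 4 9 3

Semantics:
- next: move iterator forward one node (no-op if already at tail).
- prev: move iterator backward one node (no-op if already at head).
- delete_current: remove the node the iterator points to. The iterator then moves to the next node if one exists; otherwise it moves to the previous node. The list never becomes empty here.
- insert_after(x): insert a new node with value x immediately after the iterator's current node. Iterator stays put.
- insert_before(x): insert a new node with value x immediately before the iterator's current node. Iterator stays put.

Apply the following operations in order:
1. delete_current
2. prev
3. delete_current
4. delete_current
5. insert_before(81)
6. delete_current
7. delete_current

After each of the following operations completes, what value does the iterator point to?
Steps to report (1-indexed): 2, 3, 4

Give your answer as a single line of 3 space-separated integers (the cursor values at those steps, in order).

Answer: 8 4 9

Derivation:
After 1 (delete_current): list=[8, 4, 9, 3] cursor@8
After 2 (prev): list=[8, 4, 9, 3] cursor@8
After 3 (delete_current): list=[4, 9, 3] cursor@4
After 4 (delete_current): list=[9, 3] cursor@9
After 5 (insert_before(81)): list=[81, 9, 3] cursor@9
After 6 (delete_current): list=[81, 3] cursor@3
After 7 (delete_current): list=[81] cursor@81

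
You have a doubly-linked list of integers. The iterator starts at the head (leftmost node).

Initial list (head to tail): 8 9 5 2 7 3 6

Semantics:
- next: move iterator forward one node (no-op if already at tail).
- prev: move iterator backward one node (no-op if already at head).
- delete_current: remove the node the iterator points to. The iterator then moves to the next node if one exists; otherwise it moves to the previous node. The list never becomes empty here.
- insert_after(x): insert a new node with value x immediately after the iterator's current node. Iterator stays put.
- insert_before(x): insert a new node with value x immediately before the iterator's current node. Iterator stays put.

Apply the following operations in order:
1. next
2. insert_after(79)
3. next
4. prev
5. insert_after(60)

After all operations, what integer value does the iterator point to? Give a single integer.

Answer: 9

Derivation:
After 1 (next): list=[8, 9, 5, 2, 7, 3, 6] cursor@9
After 2 (insert_after(79)): list=[8, 9, 79, 5, 2, 7, 3, 6] cursor@9
After 3 (next): list=[8, 9, 79, 5, 2, 7, 3, 6] cursor@79
After 4 (prev): list=[8, 9, 79, 5, 2, 7, 3, 6] cursor@9
After 5 (insert_after(60)): list=[8, 9, 60, 79, 5, 2, 7, 3, 6] cursor@9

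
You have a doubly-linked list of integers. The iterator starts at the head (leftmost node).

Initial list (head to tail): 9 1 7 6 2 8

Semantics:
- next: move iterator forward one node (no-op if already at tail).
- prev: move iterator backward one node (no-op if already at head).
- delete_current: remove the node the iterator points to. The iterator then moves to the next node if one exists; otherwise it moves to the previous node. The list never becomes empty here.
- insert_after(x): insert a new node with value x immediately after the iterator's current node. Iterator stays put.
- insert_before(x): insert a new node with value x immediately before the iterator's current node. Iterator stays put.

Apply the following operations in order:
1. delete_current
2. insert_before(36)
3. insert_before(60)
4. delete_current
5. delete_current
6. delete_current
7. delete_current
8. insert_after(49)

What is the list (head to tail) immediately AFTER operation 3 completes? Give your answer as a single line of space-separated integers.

Answer: 36 60 1 7 6 2 8

Derivation:
After 1 (delete_current): list=[1, 7, 6, 2, 8] cursor@1
After 2 (insert_before(36)): list=[36, 1, 7, 6, 2, 8] cursor@1
After 3 (insert_before(60)): list=[36, 60, 1, 7, 6, 2, 8] cursor@1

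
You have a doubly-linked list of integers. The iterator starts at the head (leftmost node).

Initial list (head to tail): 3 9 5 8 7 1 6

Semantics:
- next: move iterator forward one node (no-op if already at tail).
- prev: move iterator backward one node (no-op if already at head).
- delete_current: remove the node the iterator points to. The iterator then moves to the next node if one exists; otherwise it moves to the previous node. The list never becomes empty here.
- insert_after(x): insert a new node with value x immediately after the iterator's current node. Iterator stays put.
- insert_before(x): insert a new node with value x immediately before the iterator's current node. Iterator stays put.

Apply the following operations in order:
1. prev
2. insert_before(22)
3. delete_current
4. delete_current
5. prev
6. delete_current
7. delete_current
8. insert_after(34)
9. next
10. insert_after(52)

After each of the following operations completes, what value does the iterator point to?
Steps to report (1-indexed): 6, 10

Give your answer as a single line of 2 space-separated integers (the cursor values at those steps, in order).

After 1 (prev): list=[3, 9, 5, 8, 7, 1, 6] cursor@3
After 2 (insert_before(22)): list=[22, 3, 9, 5, 8, 7, 1, 6] cursor@3
After 3 (delete_current): list=[22, 9, 5, 8, 7, 1, 6] cursor@9
After 4 (delete_current): list=[22, 5, 8, 7, 1, 6] cursor@5
After 5 (prev): list=[22, 5, 8, 7, 1, 6] cursor@22
After 6 (delete_current): list=[5, 8, 7, 1, 6] cursor@5
After 7 (delete_current): list=[8, 7, 1, 6] cursor@8
After 8 (insert_after(34)): list=[8, 34, 7, 1, 6] cursor@8
After 9 (next): list=[8, 34, 7, 1, 6] cursor@34
After 10 (insert_after(52)): list=[8, 34, 52, 7, 1, 6] cursor@34

Answer: 5 34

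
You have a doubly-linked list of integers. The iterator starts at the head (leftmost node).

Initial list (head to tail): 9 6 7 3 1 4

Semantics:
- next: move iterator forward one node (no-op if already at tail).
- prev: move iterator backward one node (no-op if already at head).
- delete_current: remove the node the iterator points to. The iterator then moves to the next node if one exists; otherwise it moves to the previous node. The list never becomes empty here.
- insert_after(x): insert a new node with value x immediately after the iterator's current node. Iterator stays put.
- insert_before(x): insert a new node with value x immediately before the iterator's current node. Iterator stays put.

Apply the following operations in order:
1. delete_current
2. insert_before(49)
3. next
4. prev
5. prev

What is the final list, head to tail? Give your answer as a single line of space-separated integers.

After 1 (delete_current): list=[6, 7, 3, 1, 4] cursor@6
After 2 (insert_before(49)): list=[49, 6, 7, 3, 1, 4] cursor@6
After 3 (next): list=[49, 6, 7, 3, 1, 4] cursor@7
After 4 (prev): list=[49, 6, 7, 3, 1, 4] cursor@6
After 5 (prev): list=[49, 6, 7, 3, 1, 4] cursor@49

Answer: 49 6 7 3 1 4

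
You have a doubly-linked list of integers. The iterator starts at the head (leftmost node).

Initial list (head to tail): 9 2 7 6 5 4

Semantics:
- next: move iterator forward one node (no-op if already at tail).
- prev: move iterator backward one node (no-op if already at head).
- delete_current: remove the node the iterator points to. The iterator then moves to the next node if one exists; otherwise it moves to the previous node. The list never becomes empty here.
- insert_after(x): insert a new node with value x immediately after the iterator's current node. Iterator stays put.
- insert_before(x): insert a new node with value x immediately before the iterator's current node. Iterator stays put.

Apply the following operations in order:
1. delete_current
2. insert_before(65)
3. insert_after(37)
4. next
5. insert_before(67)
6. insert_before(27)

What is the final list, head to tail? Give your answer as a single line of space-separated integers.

After 1 (delete_current): list=[2, 7, 6, 5, 4] cursor@2
After 2 (insert_before(65)): list=[65, 2, 7, 6, 5, 4] cursor@2
After 3 (insert_after(37)): list=[65, 2, 37, 7, 6, 5, 4] cursor@2
After 4 (next): list=[65, 2, 37, 7, 6, 5, 4] cursor@37
After 5 (insert_before(67)): list=[65, 2, 67, 37, 7, 6, 5, 4] cursor@37
After 6 (insert_before(27)): list=[65, 2, 67, 27, 37, 7, 6, 5, 4] cursor@37

Answer: 65 2 67 27 37 7 6 5 4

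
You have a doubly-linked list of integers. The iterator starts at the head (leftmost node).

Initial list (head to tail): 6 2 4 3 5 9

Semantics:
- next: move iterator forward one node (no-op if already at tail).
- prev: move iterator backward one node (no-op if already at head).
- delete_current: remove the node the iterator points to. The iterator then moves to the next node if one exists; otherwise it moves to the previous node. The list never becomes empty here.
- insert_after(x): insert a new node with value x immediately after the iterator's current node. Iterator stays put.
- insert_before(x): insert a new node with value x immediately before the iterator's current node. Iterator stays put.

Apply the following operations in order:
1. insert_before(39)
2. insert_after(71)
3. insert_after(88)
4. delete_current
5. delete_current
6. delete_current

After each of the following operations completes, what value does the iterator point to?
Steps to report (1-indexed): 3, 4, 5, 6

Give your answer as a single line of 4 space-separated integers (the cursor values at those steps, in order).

After 1 (insert_before(39)): list=[39, 6, 2, 4, 3, 5, 9] cursor@6
After 2 (insert_after(71)): list=[39, 6, 71, 2, 4, 3, 5, 9] cursor@6
After 3 (insert_after(88)): list=[39, 6, 88, 71, 2, 4, 3, 5, 9] cursor@6
After 4 (delete_current): list=[39, 88, 71, 2, 4, 3, 5, 9] cursor@88
After 5 (delete_current): list=[39, 71, 2, 4, 3, 5, 9] cursor@71
After 6 (delete_current): list=[39, 2, 4, 3, 5, 9] cursor@2

Answer: 6 88 71 2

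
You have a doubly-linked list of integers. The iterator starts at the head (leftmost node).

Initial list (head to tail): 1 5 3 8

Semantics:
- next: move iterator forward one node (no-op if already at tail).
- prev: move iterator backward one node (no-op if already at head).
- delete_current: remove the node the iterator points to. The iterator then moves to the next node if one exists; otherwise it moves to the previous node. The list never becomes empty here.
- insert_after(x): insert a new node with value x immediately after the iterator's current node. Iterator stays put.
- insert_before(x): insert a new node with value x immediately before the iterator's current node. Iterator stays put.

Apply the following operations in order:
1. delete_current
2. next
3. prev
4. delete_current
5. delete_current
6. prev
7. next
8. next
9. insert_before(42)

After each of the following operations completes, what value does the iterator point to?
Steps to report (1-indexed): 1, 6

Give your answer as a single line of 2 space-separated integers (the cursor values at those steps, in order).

After 1 (delete_current): list=[5, 3, 8] cursor@5
After 2 (next): list=[5, 3, 8] cursor@3
After 3 (prev): list=[5, 3, 8] cursor@5
After 4 (delete_current): list=[3, 8] cursor@3
After 5 (delete_current): list=[8] cursor@8
After 6 (prev): list=[8] cursor@8
After 7 (next): list=[8] cursor@8
After 8 (next): list=[8] cursor@8
After 9 (insert_before(42)): list=[42, 8] cursor@8

Answer: 5 8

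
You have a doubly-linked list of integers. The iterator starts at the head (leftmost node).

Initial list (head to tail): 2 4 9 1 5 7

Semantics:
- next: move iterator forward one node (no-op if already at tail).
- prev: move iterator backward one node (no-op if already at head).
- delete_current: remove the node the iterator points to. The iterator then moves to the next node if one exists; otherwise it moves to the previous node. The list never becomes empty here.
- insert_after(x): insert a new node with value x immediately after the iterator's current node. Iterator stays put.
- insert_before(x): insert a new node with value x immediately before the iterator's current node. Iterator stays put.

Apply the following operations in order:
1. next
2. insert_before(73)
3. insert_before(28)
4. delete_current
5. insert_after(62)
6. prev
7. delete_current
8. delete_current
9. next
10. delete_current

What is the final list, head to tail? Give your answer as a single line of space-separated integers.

After 1 (next): list=[2, 4, 9, 1, 5, 7] cursor@4
After 2 (insert_before(73)): list=[2, 73, 4, 9, 1, 5, 7] cursor@4
After 3 (insert_before(28)): list=[2, 73, 28, 4, 9, 1, 5, 7] cursor@4
After 4 (delete_current): list=[2, 73, 28, 9, 1, 5, 7] cursor@9
After 5 (insert_after(62)): list=[2, 73, 28, 9, 62, 1, 5, 7] cursor@9
After 6 (prev): list=[2, 73, 28, 9, 62, 1, 5, 7] cursor@28
After 7 (delete_current): list=[2, 73, 9, 62, 1, 5, 7] cursor@9
After 8 (delete_current): list=[2, 73, 62, 1, 5, 7] cursor@62
After 9 (next): list=[2, 73, 62, 1, 5, 7] cursor@1
After 10 (delete_current): list=[2, 73, 62, 5, 7] cursor@5

Answer: 2 73 62 5 7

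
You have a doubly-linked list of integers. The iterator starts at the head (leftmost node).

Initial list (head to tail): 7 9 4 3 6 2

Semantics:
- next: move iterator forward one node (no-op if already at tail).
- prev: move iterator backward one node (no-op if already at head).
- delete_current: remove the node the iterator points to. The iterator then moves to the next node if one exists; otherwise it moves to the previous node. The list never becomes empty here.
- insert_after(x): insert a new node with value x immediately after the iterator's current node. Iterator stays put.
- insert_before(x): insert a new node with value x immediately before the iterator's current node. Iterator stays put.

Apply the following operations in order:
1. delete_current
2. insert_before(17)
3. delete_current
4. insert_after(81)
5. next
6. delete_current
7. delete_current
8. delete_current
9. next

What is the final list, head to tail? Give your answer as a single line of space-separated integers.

After 1 (delete_current): list=[9, 4, 3, 6, 2] cursor@9
After 2 (insert_before(17)): list=[17, 9, 4, 3, 6, 2] cursor@9
After 3 (delete_current): list=[17, 4, 3, 6, 2] cursor@4
After 4 (insert_after(81)): list=[17, 4, 81, 3, 6, 2] cursor@4
After 5 (next): list=[17, 4, 81, 3, 6, 2] cursor@81
After 6 (delete_current): list=[17, 4, 3, 6, 2] cursor@3
After 7 (delete_current): list=[17, 4, 6, 2] cursor@6
After 8 (delete_current): list=[17, 4, 2] cursor@2
After 9 (next): list=[17, 4, 2] cursor@2

Answer: 17 4 2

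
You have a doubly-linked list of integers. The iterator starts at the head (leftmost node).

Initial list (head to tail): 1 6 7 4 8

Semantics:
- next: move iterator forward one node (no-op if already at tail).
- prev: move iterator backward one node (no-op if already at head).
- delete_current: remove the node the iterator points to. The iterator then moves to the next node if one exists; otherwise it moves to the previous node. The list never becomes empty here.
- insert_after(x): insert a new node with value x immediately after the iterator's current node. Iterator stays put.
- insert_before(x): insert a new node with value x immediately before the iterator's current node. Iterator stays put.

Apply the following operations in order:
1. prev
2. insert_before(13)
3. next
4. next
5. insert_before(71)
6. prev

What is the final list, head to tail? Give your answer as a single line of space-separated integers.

Answer: 13 1 6 71 7 4 8

Derivation:
After 1 (prev): list=[1, 6, 7, 4, 8] cursor@1
After 2 (insert_before(13)): list=[13, 1, 6, 7, 4, 8] cursor@1
After 3 (next): list=[13, 1, 6, 7, 4, 8] cursor@6
After 4 (next): list=[13, 1, 6, 7, 4, 8] cursor@7
After 5 (insert_before(71)): list=[13, 1, 6, 71, 7, 4, 8] cursor@7
After 6 (prev): list=[13, 1, 6, 71, 7, 4, 8] cursor@71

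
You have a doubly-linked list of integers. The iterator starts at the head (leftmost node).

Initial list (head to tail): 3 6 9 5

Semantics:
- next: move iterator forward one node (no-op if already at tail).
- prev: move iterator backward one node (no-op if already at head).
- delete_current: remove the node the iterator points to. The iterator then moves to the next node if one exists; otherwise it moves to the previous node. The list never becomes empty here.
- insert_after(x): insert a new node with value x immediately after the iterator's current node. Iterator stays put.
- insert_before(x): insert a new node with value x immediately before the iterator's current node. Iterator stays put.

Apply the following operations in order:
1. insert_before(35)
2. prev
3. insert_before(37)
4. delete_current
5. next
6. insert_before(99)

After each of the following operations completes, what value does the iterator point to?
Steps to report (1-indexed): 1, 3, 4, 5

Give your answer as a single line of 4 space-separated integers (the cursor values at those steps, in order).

After 1 (insert_before(35)): list=[35, 3, 6, 9, 5] cursor@3
After 2 (prev): list=[35, 3, 6, 9, 5] cursor@35
After 3 (insert_before(37)): list=[37, 35, 3, 6, 9, 5] cursor@35
After 4 (delete_current): list=[37, 3, 6, 9, 5] cursor@3
After 5 (next): list=[37, 3, 6, 9, 5] cursor@6
After 6 (insert_before(99)): list=[37, 3, 99, 6, 9, 5] cursor@6

Answer: 3 35 3 6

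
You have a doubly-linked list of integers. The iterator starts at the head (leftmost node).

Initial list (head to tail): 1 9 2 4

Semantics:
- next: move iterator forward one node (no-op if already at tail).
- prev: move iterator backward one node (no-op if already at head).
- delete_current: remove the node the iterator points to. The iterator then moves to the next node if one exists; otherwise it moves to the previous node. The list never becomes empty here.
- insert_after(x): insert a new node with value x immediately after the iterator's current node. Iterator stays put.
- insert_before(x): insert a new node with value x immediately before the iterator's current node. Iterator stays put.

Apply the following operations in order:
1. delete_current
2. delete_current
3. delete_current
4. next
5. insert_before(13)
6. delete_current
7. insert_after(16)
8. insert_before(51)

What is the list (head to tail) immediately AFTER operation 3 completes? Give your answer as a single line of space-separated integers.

Answer: 4

Derivation:
After 1 (delete_current): list=[9, 2, 4] cursor@9
After 2 (delete_current): list=[2, 4] cursor@2
After 3 (delete_current): list=[4] cursor@4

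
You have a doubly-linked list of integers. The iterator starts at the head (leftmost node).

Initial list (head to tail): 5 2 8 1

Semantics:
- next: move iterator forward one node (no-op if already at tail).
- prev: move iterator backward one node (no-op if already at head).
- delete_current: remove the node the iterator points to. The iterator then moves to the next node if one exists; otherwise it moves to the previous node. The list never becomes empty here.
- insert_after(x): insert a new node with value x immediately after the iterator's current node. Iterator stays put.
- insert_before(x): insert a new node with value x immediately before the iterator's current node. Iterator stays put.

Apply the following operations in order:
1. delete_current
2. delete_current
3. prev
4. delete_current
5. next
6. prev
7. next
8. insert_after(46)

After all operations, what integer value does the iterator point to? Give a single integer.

Answer: 1

Derivation:
After 1 (delete_current): list=[2, 8, 1] cursor@2
After 2 (delete_current): list=[8, 1] cursor@8
After 3 (prev): list=[8, 1] cursor@8
After 4 (delete_current): list=[1] cursor@1
After 5 (next): list=[1] cursor@1
After 6 (prev): list=[1] cursor@1
After 7 (next): list=[1] cursor@1
After 8 (insert_after(46)): list=[1, 46] cursor@1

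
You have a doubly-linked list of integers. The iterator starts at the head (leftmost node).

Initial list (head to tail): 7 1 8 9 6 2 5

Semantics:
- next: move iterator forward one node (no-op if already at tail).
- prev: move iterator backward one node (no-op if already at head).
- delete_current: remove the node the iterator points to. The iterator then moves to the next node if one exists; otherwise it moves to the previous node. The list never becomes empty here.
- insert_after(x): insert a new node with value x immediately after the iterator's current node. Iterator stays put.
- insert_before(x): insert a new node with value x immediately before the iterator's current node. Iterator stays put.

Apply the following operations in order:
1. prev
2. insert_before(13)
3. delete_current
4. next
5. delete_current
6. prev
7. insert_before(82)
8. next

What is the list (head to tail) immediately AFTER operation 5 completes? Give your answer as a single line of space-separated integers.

Answer: 13 1 9 6 2 5

Derivation:
After 1 (prev): list=[7, 1, 8, 9, 6, 2, 5] cursor@7
After 2 (insert_before(13)): list=[13, 7, 1, 8, 9, 6, 2, 5] cursor@7
After 3 (delete_current): list=[13, 1, 8, 9, 6, 2, 5] cursor@1
After 4 (next): list=[13, 1, 8, 9, 6, 2, 5] cursor@8
After 5 (delete_current): list=[13, 1, 9, 6, 2, 5] cursor@9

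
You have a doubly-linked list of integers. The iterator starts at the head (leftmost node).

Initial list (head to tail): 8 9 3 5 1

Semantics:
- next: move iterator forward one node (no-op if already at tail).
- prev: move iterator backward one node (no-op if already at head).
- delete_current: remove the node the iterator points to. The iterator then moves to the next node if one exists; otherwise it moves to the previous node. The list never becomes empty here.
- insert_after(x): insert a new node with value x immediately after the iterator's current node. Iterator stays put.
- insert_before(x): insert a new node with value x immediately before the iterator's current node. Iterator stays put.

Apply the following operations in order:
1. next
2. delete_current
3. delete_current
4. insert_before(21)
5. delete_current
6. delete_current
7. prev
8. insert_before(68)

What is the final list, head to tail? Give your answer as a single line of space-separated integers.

After 1 (next): list=[8, 9, 3, 5, 1] cursor@9
After 2 (delete_current): list=[8, 3, 5, 1] cursor@3
After 3 (delete_current): list=[8, 5, 1] cursor@5
After 4 (insert_before(21)): list=[8, 21, 5, 1] cursor@5
After 5 (delete_current): list=[8, 21, 1] cursor@1
After 6 (delete_current): list=[8, 21] cursor@21
After 7 (prev): list=[8, 21] cursor@8
After 8 (insert_before(68)): list=[68, 8, 21] cursor@8

Answer: 68 8 21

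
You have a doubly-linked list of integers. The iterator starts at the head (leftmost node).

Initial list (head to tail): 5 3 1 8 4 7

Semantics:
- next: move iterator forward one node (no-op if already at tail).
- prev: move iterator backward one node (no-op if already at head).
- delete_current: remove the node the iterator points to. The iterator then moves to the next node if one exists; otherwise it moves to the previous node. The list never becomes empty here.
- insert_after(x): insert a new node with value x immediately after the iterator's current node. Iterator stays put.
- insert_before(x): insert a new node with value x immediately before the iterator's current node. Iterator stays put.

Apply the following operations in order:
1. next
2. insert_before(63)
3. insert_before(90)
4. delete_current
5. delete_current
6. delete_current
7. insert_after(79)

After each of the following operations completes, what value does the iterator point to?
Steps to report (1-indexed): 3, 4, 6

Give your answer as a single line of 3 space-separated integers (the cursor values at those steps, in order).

After 1 (next): list=[5, 3, 1, 8, 4, 7] cursor@3
After 2 (insert_before(63)): list=[5, 63, 3, 1, 8, 4, 7] cursor@3
After 3 (insert_before(90)): list=[5, 63, 90, 3, 1, 8, 4, 7] cursor@3
After 4 (delete_current): list=[5, 63, 90, 1, 8, 4, 7] cursor@1
After 5 (delete_current): list=[5, 63, 90, 8, 4, 7] cursor@8
After 6 (delete_current): list=[5, 63, 90, 4, 7] cursor@4
After 7 (insert_after(79)): list=[5, 63, 90, 4, 79, 7] cursor@4

Answer: 3 1 4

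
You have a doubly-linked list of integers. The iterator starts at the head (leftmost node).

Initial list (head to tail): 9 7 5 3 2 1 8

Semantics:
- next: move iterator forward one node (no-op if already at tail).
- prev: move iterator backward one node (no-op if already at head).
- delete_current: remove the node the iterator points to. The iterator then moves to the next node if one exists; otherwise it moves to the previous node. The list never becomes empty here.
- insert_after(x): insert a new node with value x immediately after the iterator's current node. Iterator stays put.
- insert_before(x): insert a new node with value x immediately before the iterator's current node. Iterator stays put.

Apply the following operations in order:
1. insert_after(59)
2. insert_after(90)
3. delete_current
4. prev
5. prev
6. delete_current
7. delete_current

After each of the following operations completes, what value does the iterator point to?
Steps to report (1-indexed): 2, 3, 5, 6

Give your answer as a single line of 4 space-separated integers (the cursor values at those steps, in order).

Answer: 9 90 90 59

Derivation:
After 1 (insert_after(59)): list=[9, 59, 7, 5, 3, 2, 1, 8] cursor@9
After 2 (insert_after(90)): list=[9, 90, 59, 7, 5, 3, 2, 1, 8] cursor@9
After 3 (delete_current): list=[90, 59, 7, 5, 3, 2, 1, 8] cursor@90
After 4 (prev): list=[90, 59, 7, 5, 3, 2, 1, 8] cursor@90
After 5 (prev): list=[90, 59, 7, 5, 3, 2, 1, 8] cursor@90
After 6 (delete_current): list=[59, 7, 5, 3, 2, 1, 8] cursor@59
After 7 (delete_current): list=[7, 5, 3, 2, 1, 8] cursor@7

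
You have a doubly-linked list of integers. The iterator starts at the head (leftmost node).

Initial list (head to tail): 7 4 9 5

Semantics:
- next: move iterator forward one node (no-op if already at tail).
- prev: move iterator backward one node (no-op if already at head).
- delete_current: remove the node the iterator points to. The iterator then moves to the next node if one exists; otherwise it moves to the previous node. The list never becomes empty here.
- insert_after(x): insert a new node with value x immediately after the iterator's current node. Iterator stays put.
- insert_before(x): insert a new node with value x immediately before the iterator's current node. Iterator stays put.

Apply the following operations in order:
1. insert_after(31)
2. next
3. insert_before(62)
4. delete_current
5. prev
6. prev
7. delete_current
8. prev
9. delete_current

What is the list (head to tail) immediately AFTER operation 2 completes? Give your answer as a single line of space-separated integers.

Answer: 7 31 4 9 5

Derivation:
After 1 (insert_after(31)): list=[7, 31, 4, 9, 5] cursor@7
After 2 (next): list=[7, 31, 4, 9, 5] cursor@31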